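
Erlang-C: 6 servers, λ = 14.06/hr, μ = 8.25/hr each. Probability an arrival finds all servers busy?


a = λ/μ = 1.7042; ρ = a/6 = 0.2840
P₀ = 0.181809 (from M/M/c formula)
C(c,a) = [a^c/(c!(1−ρ))]·P₀ = [24.50125/(720·0.7160)]·0.181809
= 0.04753·0.181809 = 0.008641

Final: 0.008641


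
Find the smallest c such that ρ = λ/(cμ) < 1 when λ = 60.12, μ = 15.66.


Stability requires cμ > λ ⇔ c > λ/μ.
λ/μ = 60.12/15.66 = 3.8391
Minimum integer c = ⌊3.8391⌋ + 1 = 4
Check: 4·15.66 = 62.64 > 60.12, while 3·15.66 = 46.98 ≤ 60.12

Final: 4 servers


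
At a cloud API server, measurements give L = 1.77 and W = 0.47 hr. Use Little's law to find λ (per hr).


λ = L/W = 1.77/0.47 = 3.7660 /hr

Final: 3.7660 /hr


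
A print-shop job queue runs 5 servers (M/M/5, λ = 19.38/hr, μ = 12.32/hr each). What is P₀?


a = λ/μ = 19.38/12.32 = 1.5731; ρ = a/c = 0.3146
Σ_{k=0}^{4} a^k/k! (terms k=0..4) = 1.00000 + 1.57305 + 1.23725 + 0.64875 + 0.25513 = 4.71418
Tail: a^5/(5!(1−ρ)) = 9.63197/(120·0.6854) = 0.11711
P₀ = 1/(4.71418 + 0.11711) = 1/4.83129 = 0.206984

Final: 0.206984


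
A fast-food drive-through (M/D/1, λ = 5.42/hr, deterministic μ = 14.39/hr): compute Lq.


ρ = 5.42/14.39 = 0.3767
M/D/1: Lq = ρ²/(2(1−ρ)) = 0.1419/(2·0.6233) = 0.11379

Final: 0.11379


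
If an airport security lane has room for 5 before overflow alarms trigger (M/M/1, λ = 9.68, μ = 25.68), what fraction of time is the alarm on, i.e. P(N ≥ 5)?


ρ = 9.68/25.68 = 0.3769
P(N ≥ n) = ρ^n = 0.3769^5 = 0.007610

Final: 0.007610


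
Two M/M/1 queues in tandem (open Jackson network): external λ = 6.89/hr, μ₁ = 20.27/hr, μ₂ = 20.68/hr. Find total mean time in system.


Each node sees arrival rate λ = 6.89/hr (tandem ⇒ throughput preserved).
W₁ = 1/(μ₁−λ) = 1/(20.27−6.89) = 0.07474 hr
W₂ = 1/(μ₂−λ) = 1/(20.68−6.89) = 0.07252 hr
W_total = W₁ + W₂ = 0.07474 + 0.07252 = 0.14725 hr

Final: 0.14725 hr


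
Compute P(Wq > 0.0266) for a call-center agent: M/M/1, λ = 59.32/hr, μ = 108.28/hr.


ρ = 59.32/108.28 = 0.5478
P(Wq > t) = ρ·e^{−(μ−λ)t} = 0.5478·e^{−1.3023}
= 0.5478·0.271896 = 0.148955

Final: 0.148955


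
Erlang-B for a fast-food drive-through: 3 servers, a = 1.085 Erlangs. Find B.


B(c,a) = (a^c/c!) / Σ_{k=0}^{c} a^k/k!
a^3/3! = 0.212882
Σ terms (k=0..3): 1.00000 + 1.08500 + 0.58861 + 0.21288 = 2.886494
B = 0.212882/2.886494 = 0.073751

Final: 0.073751


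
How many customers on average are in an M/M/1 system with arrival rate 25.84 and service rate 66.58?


ρ = λ/μ = 25.84/66.58 = 0.3881
L = ρ/(1−ρ) = 0.3881/(1 − 0.3881) = 0.3881/0.6119 = 0.6343

Final: 0.6343


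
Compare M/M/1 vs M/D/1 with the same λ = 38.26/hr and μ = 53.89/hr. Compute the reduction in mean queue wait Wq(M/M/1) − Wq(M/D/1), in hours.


ρ = 38.26/53.89 = 0.7100
Wq(M/M/1) = ρ/(μ−λ) = 0.7100/15.63 = 0.04542 hr
Wq(M/D/1) = ρ/(2(μ−λ)) = 0.02271 hr
Savings = 0.04542 − 0.02271 = 0.02271 hr

Final: 0.02271 hr


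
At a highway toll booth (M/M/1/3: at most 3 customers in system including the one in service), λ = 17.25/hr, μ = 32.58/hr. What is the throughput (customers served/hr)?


ρ = 0.5295; P_K = (1−ρ)ρ^3/(1−ρ^4) = 0.075797
λ_eff = λ(1 − P_K) = 17.25·(1 − 0.075797) = 17.25·0.924203 = 15.9425 /hr

Final: 15.9425 /hr


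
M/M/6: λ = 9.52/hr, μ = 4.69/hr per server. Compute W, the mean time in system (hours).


a = 2.0299; ρ = 0.3383; P₀ = 0.131143
Lq = P₀·a^c·ρ/(c!(1−ρ)²) = 0.009845
Wq = Lq/λ = 0.009845/9.52 = 0.001034 hr
W = Wq + 1/μ = 0.001034 + 0.21322 = 0.21425 hr

Final: 0.21425 hr


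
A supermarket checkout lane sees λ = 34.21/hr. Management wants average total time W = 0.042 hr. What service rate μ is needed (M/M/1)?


W = 1/(μ−λ) ⇒ μ − λ = 1/W = 1/0.042 = 23.8095
μ = λ + 1/W = 34.21 + 23.8095 = 58.0195 per hr

Final: 58.0195 /hr


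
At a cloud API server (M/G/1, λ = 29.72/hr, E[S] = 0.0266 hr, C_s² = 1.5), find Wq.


ρ = λ·E[S] = 29.72·0.0266 = 0.7906
E[S²] = E[S]²(1+C_s²) = 0.0266²·(1+1.5) = 0.001769
Wq = λ·E[S²]/(2(1−ρ)) = 29.72·0.001769/(2·0.2094) = 0.12550 hr

Final: 0.12550 hr


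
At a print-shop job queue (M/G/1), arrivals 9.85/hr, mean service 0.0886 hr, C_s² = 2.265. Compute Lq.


ρ = λ·E[S] = 9.85·0.0886 = 0.8727
Lq = ρ²(1+C_s²)/(2(1−ρ)) = 0.7616·(1+2.265)/(2·0.1273)
= 0.7616·3.2650/0.2546 = 9.76785

Final: 9.76785


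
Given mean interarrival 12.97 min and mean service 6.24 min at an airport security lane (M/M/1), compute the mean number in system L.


λ = 60/12.97 = 4.6261 /hr
μ = 60/6.24 = 9.6154 /hr
ρ = λ/μ = 4.6261/9.6154 = 0.4811
L = ρ/(1−ρ) = 0.4811/0.5189 = 0.9272

Final: 0.9272


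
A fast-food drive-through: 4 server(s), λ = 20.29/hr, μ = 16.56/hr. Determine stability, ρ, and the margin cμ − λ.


Total capacity cμ = 4·16.56 = 66.24/hr
ρ = λ/(cμ) = 20.29/66.24 = 0.3063
Stable ⇔ ρ < 1: YES
Spare capacity = cμ − λ = 66.24 − 20.29 = 45.95/hr

Final: ρ = 0.3063; stable; margin = 45.95/hr


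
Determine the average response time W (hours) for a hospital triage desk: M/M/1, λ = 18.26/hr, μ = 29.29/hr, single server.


W = 1/(μ−λ) = 1/(29.29 − 18.26) = 1/11.03 = 0.09066 hr

Final: 0.09066 hr


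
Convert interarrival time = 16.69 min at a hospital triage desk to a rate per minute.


λ = 1/(interarrival time) in consistent units.
1 minute = 1 min, so λ = 1/16.69 = 0.05992 per minute

Final: 0.05992 /min


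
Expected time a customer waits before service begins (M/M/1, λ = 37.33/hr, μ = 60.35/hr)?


ρ = 37.33/60.35 = 0.6186
Wq = ρ/(μ−λ) = 0.6186/(60.35 − 37.33) = 0.6186/23.02 = 0.02687 hr

Final: 0.02687 hr


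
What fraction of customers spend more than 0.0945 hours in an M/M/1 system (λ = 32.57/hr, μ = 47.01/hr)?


W ~ Exponential(μ−λ) for M/M/1.
μ − λ = 47.01 − 32.57 = 14.4400
P(W > t) = e^{−(μ−λ)t} = e^{−1.3646} = 0.255488

Final: 0.255488


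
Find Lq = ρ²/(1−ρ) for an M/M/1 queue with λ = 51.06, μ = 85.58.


ρ = 51.06/85.58 = 0.5966
Lq = ρ²/(1−ρ) = 0.3560/0.4034 = 0.8825

Final: 0.8825


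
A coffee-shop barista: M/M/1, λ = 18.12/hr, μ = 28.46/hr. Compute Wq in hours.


ρ = 18.12/28.46 = 0.6367
Wq = ρ/(μ−λ) = 0.6367/(28.46 − 18.12) = 0.6367/10.34 = 0.06157 hr

Final: 0.06157 hr


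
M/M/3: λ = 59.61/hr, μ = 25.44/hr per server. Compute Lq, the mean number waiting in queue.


a = λ/μ = 2.3432; ρ = a/3 = 0.7811
P₀ = 0.062967
Lq = P₀·a^c·ρ / (c!·(1−ρ)²) = 0.062967·12.86489·0.7811/(6·0.04794)
= 2.19974

Final: 2.19974


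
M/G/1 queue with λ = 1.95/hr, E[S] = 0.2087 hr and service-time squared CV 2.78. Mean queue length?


ρ = λ·E[S] = 1.95·0.2087 = 0.4070
Lq = ρ²(1+C_s²)/(2(1−ρ)) = 0.1656·(1+2.78)/(2·0.5930)
= 0.1656·3.7800/1.1861 = 0.52783

Final: 0.52783


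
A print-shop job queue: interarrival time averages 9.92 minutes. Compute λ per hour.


λ = 1/(interarrival time) in consistent units.
1 hour = 60 min, so λ = 60/9.92 = 6.0484 per hour

Final: 6.0484 /hr


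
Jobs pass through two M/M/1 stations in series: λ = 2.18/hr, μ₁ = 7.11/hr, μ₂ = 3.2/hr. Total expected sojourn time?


Each node sees arrival rate λ = 2.18/hr (tandem ⇒ throughput preserved).
W₁ = 1/(μ₁−λ) = 1/(7.11−2.18) = 0.20284 hr
W₂ = 1/(μ₂−λ) = 1/(3.2−2.18) = 0.98039 hr
W_total = W₁ + W₂ = 0.20284 + 0.98039 = 1.18323 hr

Final: 1.18323 hr


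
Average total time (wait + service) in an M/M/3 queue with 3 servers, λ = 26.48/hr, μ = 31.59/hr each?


a = 0.8382; ρ = 0.2794; P₀ = 0.429961
Lq = P₀·a^c·ρ/(c!(1−ρ)²) = 0.02271
Wq = Lq/λ = 0.02271/26.48 = 0.0008577 hr
W = Wq + 1/μ = 0.0008577 + 0.03166 = 0.03251 hr

Final: 0.03251 hr


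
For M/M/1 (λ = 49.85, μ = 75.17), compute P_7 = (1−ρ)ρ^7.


ρ = 49.85/75.17 = 0.6632
P_n = (1−ρ)·ρ^n = (1 − 0.6632)·0.6632^7 = 0.3368·0.056408 = 0.019000

Final: 0.019000


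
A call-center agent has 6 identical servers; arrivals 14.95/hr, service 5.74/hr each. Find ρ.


ρ = λ/(cμ) = 14.95/(6·5.74) = 14.95/34.44 = 0.4341

Final: 0.4341


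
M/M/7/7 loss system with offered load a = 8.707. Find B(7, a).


B(c,a) = (a^c/c!) / Σ_{k=0}^{c} a^k/k!
a^7/7! = 752.747418
Σ terms (k=0..7): 1.00000 + 8.70700 + 37.90592 + 110.01563 + 239.47652 + 417.02441 + 605.17192 + 752.74742 = 2172.048822
B = 752.747418/2172.048822 = 0.346561

Final: 0.346561


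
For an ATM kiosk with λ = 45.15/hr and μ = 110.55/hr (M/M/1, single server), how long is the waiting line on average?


ρ = 45.15/110.55 = 0.4084
Lq = ρ²/(1−ρ) = 0.1668/0.5916 = 0.2820

Final: 0.2820


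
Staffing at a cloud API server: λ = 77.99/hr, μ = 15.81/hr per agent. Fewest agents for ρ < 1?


Stability requires cμ > λ ⇔ c > λ/μ.
λ/μ = 77.99/15.81 = 4.9330
Minimum integer c = ⌊4.9330⌋ + 1 = 5
Check: 5·15.81 = 79.05 > 77.99, while 4·15.81 = 63.24 ≤ 77.99

Final: 5 servers


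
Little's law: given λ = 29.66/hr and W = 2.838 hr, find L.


L = λW = 29.66·2.838 = 84.1751

Final: 84.1751


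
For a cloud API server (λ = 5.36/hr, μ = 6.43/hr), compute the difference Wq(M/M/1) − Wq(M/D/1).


ρ = 5.36/6.43 = 0.8336
Wq(M/M/1) = ρ/(μ−λ) = 0.8336/1.07 = 0.77906 hr
Wq(M/D/1) = ρ/(2(μ−λ)) = 0.38953 hr
Savings = 0.77906 − 0.38953 = 0.38953 hr

Final: 0.38953 hr


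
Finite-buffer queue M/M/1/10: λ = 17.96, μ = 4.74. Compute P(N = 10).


ρ = λ/μ = 17.96/4.74 = 3.7890
P_K = (1−ρ)ρ^K/(1−ρ^(K+1)) = (-2.7890·609929.875699)/(1 − 2311042.313830)
= -1701112.438131/-2311041.313830 = 0.736080

Final: 0.736080


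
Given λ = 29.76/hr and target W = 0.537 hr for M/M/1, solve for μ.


W = 1/(μ−λ) ⇒ μ − λ = 1/W = 1/0.537 = 1.8622
μ = λ + 1/W = 29.76 + 1.8622 = 31.6222 per hr

Final: 31.6222 /hr


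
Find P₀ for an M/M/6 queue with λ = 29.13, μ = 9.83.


a = λ/μ = 29.13/9.83 = 2.9634; ρ = a/c = 0.4939
Σ_{k=0}^{5} a^k/k! (terms k=0..5) = 1.00000 + 2.96338 + 4.39080 + 4.33720 + 3.21319 + 1.90438 = 17.80895
Tail: a^6/(6!(1−ρ)) = 677.20756/(720·0.5061) = 1.85845
P₀ = 1/(17.80895 + 1.85845) = 1/19.66740 = 0.050846

Final: 0.050846


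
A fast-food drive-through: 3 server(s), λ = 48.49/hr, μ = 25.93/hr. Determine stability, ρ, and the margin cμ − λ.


Total capacity cμ = 3·25.93 = 77.79/hr
ρ = λ/(cμ) = 48.49/77.79 = 0.6233
Stable ⇔ ρ < 1: YES
Spare capacity = cμ − λ = 77.79 − 48.49 = 29.30/hr

Final: ρ = 0.6233; stable; margin = 29.30/hr


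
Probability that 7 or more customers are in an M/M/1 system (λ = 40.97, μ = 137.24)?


ρ = 40.97/137.24 = 0.2985
P(N ≥ n) = ρ^n = 0.2985^7 = 0.0002113

Final: 0.0002113


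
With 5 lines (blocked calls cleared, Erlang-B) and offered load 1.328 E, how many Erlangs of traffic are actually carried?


B(5,1.328) = 0.009144 (Erlang-B)
Carried load = a(1 − B) = 1.328·(1 − 0.009144) = 1.328·0.990856 = 1.3159 E

Final: 1.3159 Erlangs


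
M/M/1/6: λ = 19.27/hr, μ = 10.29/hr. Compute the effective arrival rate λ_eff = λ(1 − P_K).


ρ = 1.8727; P_K = (1−ρ)ρ^6/(1−ρ^7) = 0.471851
λ_eff = λ(1 − P_K) = 19.27·(1 − 0.471851) = 19.27·0.528149 = 10.1774 /hr

Final: 10.1774 /hr


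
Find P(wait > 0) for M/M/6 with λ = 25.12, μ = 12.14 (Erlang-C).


a = λ/μ = 2.0692; ρ = a/6 = 0.3449
P₀ = 0.126058 (from M/M/c formula)
C(c,a) = [a^c/(c!(1−ρ))]·P₀ = [78.48844/(720·0.6551)]·0.126058
= 0.16640·0.126058 = 0.020976

Final: 0.020976


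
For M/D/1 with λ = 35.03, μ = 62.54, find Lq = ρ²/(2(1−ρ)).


ρ = 35.03/62.54 = 0.5601
M/D/1: Lq = ρ²/(2(1−ρ)) = 0.3137/(2·0.4399) = 0.35662

Final: 0.35662


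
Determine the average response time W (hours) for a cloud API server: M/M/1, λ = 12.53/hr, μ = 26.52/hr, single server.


W = 1/(μ−λ) = 1/(26.52 − 12.53) = 1/13.99 = 0.07148 hr

Final: 0.07148 hr


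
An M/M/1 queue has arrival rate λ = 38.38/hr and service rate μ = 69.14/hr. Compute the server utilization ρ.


ρ = λ/μ = 38.38/69.14 = 0.5551

Final: 0.5551


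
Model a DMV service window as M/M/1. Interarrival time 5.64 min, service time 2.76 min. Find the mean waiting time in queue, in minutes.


λ = 60/5.64 = 10.6383 /hr
μ = 60/2.76 = 21.7391 /hr
ρ = λ/μ = 10.6383/21.7391 = 0.4894
Wq = ρ/(μ−λ) = 0.4894/(21.7391−10.6383) = 0.04408 hr
In minutes: 0.04408·60 = 2.645 min

Final: 2.645 min


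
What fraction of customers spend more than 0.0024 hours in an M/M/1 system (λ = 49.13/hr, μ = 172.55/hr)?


W ~ Exponential(μ−λ) for M/M/1.
μ − λ = 172.55 − 49.13 = 123.4200
P(W > t) = e^{−(μ−λ)t} = e^{−0.2962} = 0.743633

Final: 0.743633


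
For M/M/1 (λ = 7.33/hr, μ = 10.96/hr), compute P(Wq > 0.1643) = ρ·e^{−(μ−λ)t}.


ρ = 7.33/10.96 = 0.6688
P(Wq > t) = ρ·e^{−(μ−λ)t} = 0.6688·e^{−0.5964}
= 0.6688·0.550786 = 0.368363

Final: 0.368363


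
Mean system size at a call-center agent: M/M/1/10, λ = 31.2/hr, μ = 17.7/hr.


ρ = 31.2/17.7 = 1.7627
L = ρ[1 − (K+1)ρ^K + Kρ^(K+1)] / [(1−ρ)(1−ρ^(K+1))]
Numerator: 1.7627·(1 − 11·289.609815 + 10·510.498657) = 3384.897882
Denominator: (-0.7627)·(-509.498657) = 388.600671
L = 3384.897882/388.600671 = 8.7105

Final: 8.7105


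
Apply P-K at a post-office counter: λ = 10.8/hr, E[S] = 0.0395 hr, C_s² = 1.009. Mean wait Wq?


ρ = λ·E[S] = 10.8·0.0395 = 0.4266
E[S²] = E[S]²(1+C_s²) = 0.0395²·(1+1.009) = 0.003135
Wq = λ·E[S²]/(2(1−ρ)) = 10.8·0.003135/(2·0.5734) = 0.02952 hr

Final: 0.02952 hr


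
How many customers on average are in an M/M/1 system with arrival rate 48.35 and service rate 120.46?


ρ = λ/μ = 48.35/120.46 = 0.4014
L = ρ/(1−ρ) = 0.4014/(1 − 0.4014) = 0.4014/0.5986 = 0.6705

Final: 0.6705


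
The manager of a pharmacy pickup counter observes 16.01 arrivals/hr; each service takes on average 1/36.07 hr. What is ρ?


ρ = λ/μ = 16.01/36.07 = 0.4439

Final: 0.4439


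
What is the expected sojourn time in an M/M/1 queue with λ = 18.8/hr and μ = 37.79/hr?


W = 1/(μ−λ) = 1/(37.79 − 18.8) = 1/18.99 = 0.05266 hr

Final: 0.05266 hr


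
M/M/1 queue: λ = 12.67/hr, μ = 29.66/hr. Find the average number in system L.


ρ = λ/μ = 12.67/29.66 = 0.4272
L = ρ/(1−ρ) = 0.4272/(1 − 0.4272) = 0.4272/0.5728 = 0.7457

Final: 0.7457


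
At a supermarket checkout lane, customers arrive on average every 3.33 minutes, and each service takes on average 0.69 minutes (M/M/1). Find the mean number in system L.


λ = 60/3.33 = 18.0180 /hr
μ = 60/0.69 = 86.9565 /hr
ρ = λ/μ = 18.0180/86.9565 = 0.2072
L = ρ/(1−ρ) = 0.2072/0.7928 = 0.2614

Final: 0.2614


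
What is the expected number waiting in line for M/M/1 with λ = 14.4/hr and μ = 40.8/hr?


ρ = 14.4/40.8 = 0.3529
Lq = ρ²/(1−ρ) = 0.1246/0.6471 = 0.1925

Final: 0.1925


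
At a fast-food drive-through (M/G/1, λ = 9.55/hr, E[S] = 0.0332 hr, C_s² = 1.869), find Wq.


ρ = λ·E[S] = 9.55·0.0332 = 0.3171
E[S²] = E[S]²(1+C_s²) = 0.0332²·(1+1.869) = 0.003162
Wq = λ·E[S²]/(2(1−ρ)) = 9.55·0.003162/(2·0.6829) = 0.02211 hr

Final: 0.02211 hr


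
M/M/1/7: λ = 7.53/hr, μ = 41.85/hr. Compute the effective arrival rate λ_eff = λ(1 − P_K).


ρ = 0.1799; P_K = (1−ρ)ρ^7/(1−ρ^8) = 0.000005007
λ_eff = λ(1 − P_K) = 7.53·(1 − 0.000005007) = 7.53·0.999995 = 7.5300 /hr

Final: 7.5300 /hr


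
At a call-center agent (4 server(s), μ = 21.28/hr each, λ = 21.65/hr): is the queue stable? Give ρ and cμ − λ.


Total capacity cμ = 4·21.28 = 85.12/hr
ρ = λ/(cμ) = 21.65/85.12 = 0.2543
Stable ⇔ ρ < 1: YES
Spare capacity = cμ − λ = 85.12 − 21.65 = 63.47/hr

Final: ρ = 0.2543; stable; margin = 63.47/hr


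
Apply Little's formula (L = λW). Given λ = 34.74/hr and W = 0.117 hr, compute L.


L = λW = 34.74·0.117 = 4.0646

Final: 4.0646


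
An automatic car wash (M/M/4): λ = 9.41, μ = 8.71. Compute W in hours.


a = 1.0804; ρ = 0.2701; P₀ = 0.338765
Lq = P₀·a^c·ρ/(c!(1−ρ)²) = 0.009749
Wq = Lq/λ = 0.009749/9.41 = 0.001036 hr
W = Wq + 1/μ = 0.001036 + 0.11481 = 0.11585 hr

Final: 0.11585 hr


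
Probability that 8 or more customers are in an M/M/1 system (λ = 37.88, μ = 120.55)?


ρ = 37.88/120.55 = 0.3142
P(N ≥ n) = ρ^n = 0.3142^8 = 0.00009505

Final: 0.00009505


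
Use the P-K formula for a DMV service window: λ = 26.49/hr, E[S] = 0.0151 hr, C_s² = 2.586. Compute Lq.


ρ = λ·E[S] = 26.49·0.0151 = 0.4000
Lq = ρ²(1+C_s²)/(2(1−ρ)) = 0.1600·(1+2.586)/(2·0.6000)
= 0.1600·3.5860/1.2000 = 0.47813

Final: 0.47813


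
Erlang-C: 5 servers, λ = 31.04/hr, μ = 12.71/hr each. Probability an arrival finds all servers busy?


a = λ/μ = 2.4422; ρ = a/5 = 0.4884
P₀ = 0.085112 (from M/M/c formula)
C(c,a) = [a^c/(c!(1−ρ))]·P₀ = [86.87220/(120·0.5116)]·0.085112
= 1.41514·0.085112 = 0.120446

Final: 0.120446


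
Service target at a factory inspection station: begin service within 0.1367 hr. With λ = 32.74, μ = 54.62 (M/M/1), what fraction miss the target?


ρ = 32.74/54.62 = 0.5994
P(Wq > t) = ρ·e^{−(μ−λ)t} = 0.5994·e^{−2.9910}
= 0.5994·0.050237 = 0.030113

Final: 0.030113


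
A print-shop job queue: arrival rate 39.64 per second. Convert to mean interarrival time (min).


Mean interarrival time = 1/λ = 1/39.64 second = 0.02523 second
In minutes: 0.02523 × 0.0166667 = 0.0004205 min

Final: 0.0004205 min


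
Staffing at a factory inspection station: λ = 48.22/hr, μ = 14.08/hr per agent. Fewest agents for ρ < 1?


Stability requires cμ > λ ⇔ c > λ/μ.
λ/μ = 48.22/14.08 = 3.4247
Minimum integer c = ⌊3.4247⌋ + 1 = 4
Check: 4·14.08 = 56.32 > 48.22, while 3·14.08 = 42.24 ≤ 48.22

Final: 4 servers


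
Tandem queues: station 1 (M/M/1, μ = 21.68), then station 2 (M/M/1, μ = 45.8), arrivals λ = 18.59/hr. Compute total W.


Each node sees arrival rate λ = 18.59/hr (tandem ⇒ throughput preserved).
W₁ = 1/(μ₁−λ) = 1/(21.68−18.59) = 0.32362 hr
W₂ = 1/(μ₂−λ) = 1/(45.8−18.59) = 0.03675 hr
W_total = W₁ + W₂ = 0.32362 + 0.03675 = 0.36038 hr

Final: 0.36038 hr


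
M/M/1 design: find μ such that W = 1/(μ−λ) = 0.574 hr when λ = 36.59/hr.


W = 1/(μ−λ) ⇒ μ − λ = 1/W = 1/0.574 = 1.7422
μ = λ + 1/W = 36.59 + 1.7422 = 38.3322 per hr

Final: 38.3322 /hr


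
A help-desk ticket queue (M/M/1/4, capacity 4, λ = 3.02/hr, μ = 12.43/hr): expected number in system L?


ρ = 3.02/12.43 = 0.2430
L = ρ[1 − (K+1)ρ^K + Kρ^(K+1)] / [(1−ρ)(1−ρ^(K+1))]
Numerator: 0.2430·(1 − 5·0.003485 + 4·0.0008466) = 0.239550
Denominator: (0.7570)·(0.999153) = 0.756399
L = 0.239550/0.756399 = 0.3167

Final: 0.3167


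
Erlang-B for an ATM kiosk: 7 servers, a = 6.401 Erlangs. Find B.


B(c,a) = (a^c/c!) / Σ_{k=0}^{c} a^k/k!
a^7/7! = 87.358316
Σ terms (k=0..7): 1.00000 + 6.40100 + 20.48640 + 43.71115 + 69.94877 + 89.54841 + 95.53323 + 87.35832 = 413.987277
B = 87.358316/413.987277 = 0.211017

Final: 0.211017


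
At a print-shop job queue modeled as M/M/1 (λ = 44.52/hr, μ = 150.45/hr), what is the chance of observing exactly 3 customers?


ρ = 44.52/150.45 = 0.2959
P_n = (1−ρ)·ρ^n = (1 − 0.2959)·0.2959^3 = 0.7041·0.025911 = 0.018244

Final: 0.018244


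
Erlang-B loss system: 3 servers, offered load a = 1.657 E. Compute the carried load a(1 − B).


B(3,1.657) = 0.158363 (Erlang-B)
Carried load = a(1 − B) = 1.657·(1 − 0.158363) = 1.657·0.841637 = 1.3946 E

Final: 1.3946 Erlangs


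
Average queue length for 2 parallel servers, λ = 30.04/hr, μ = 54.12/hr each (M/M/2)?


a = λ/μ = 0.5551; ρ = a/2 = 0.2775
P₀ = 0.565519
Lq = P₀·a^c·ρ / (c!·(1−ρ)²) = 0.565519·0.30809·0.2775/(2·0.52196)
= 0.04632

Final: 0.04632


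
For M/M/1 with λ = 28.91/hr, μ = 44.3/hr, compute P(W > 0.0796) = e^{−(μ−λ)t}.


W ~ Exponential(μ−λ) for M/M/1.
μ − λ = 44.3 − 28.91 = 15.3900
P(W > t) = e^{−(μ−λ)t} = e^{−1.2250} = 0.293745

Final: 0.293745


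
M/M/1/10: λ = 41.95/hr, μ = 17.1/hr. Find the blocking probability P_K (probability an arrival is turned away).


ρ = λ/μ = 41.95/17.1 = 2.4532
P_K = (1−ρ)ρ^K/(1−ρ^(K+1)) = (-1.4532·7895.116589)/(1 − 19368.429293)
= -11473.312704/-19367.429293 = 0.592402

Final: 0.592402


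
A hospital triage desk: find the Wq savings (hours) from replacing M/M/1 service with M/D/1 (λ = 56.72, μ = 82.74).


ρ = 56.72/82.74 = 0.6855
Wq(M/M/1) = ρ/(μ−λ) = 0.6855/26.02 = 0.02635 hr
Wq(M/D/1) = ρ/(2(μ−λ)) = 0.01317 hr
Savings = 0.02635 − 0.01317 = 0.01317 hr

Final: 0.01317 hr


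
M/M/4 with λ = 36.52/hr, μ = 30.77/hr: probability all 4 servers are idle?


a = λ/μ = 36.52/30.77 = 1.1869; ρ = a/c = 0.2967
Σ_{k=0}^{3} a^k/k! (terms k=0..3) = 1.00000 + 1.18687 + 0.70433 + 0.27865 = 3.16985
Tail: a^4/(4!(1−ρ)) = 1.98433/(24·0.7033) = 0.11756
P₀ = 1/(3.16985 + 0.11756) = 1/3.28741 = 0.304190

Final: 0.304190


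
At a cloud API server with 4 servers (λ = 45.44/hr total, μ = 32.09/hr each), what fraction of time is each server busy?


ρ = λ/(cμ) = 45.44/(4·32.09) = 45.44/128.36 = 0.3540

Final: 0.3540


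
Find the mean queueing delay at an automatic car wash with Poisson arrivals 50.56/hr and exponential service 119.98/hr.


ρ = 50.56/119.98 = 0.4214
Wq = ρ/(μ−λ) = 0.4214/(119.98 − 50.56) = 0.4214/69.42 = 0.006070 hr

Final: 0.006070 hr


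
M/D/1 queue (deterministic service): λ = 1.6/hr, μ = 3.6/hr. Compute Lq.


ρ = 1.6/3.6 = 0.4444
M/D/1: Lq = ρ²/(2(1−ρ)) = 0.1975/(2·0.5556) = 0.17778

Final: 0.17778


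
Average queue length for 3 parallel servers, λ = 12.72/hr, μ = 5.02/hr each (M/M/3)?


a = λ/μ = 2.5339; ρ = a/3 = 0.8446
P₀ = 0.041332
Lq = P₀·a^c·ρ / (c!·(1−ρ)²) = 0.041332·16.26860·0.8446/(6·0.02414)
= 3.92067

Final: 3.92067


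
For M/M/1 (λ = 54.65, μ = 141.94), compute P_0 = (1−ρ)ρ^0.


ρ = 54.65/141.94 = 0.3850
P_n = (1−ρ)·ρ^n = (1 − 0.3850)·0.3850^0 = 0.6150·1.000000 = 0.614978

Final: 0.614978


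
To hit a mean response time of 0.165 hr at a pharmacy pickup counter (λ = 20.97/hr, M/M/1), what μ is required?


W = 1/(μ−λ) ⇒ μ − λ = 1/W = 1/0.165 = 6.0606
μ = λ + 1/W = 20.97 + 6.0606 = 27.0306 per hr

Final: 27.0306 /hr


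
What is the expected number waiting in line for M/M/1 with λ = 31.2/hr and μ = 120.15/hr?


ρ = 31.2/120.15 = 0.2597
Lq = ρ²/(1−ρ) = 0.06743/0.7403 = 0.09108

Final: 0.09108


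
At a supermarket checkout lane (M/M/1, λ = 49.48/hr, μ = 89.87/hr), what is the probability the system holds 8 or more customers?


ρ = 49.48/89.87 = 0.5506
P(N ≥ n) = ρ^n = 0.5506^8 = 0.008443

Final: 0.008443


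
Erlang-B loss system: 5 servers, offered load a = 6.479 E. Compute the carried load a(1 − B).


B(5,6.479) = 0.392558 (Erlang-B)
Carried load = a(1 − B) = 6.479·(1 − 0.392558) = 6.479·0.607442 = 3.9356 E

Final: 3.9356 Erlangs


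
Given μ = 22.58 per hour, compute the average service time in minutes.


Mean service time = 1/μ = 1/22.58 hour = 0.04429 hour
In minutes: 0.04429 × 60 = 2.6572 min

Final: 2.6572 min


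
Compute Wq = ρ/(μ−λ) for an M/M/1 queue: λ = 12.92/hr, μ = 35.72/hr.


ρ = 12.92/35.72 = 0.3617
Wq = ρ/(μ−λ) = 0.3617/(35.72 − 12.92) = 0.3617/22.80 = 0.01586 hr

Final: 0.01586 hr


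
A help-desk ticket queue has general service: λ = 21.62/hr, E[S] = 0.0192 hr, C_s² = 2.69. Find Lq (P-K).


ρ = λ·E[S] = 21.62·0.0192 = 0.4151
Lq = ρ²(1+C_s²)/(2(1−ρ)) = 0.1723·(1+2.69)/(2·0.5849)
= 0.1723·3.6900/1.1698 = 0.54354

Final: 0.54354


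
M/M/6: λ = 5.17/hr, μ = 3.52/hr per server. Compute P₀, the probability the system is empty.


a = λ/μ = 5.17/3.52 = 1.4688; ρ = a/c = 0.2448
Σ_{k=0}^{5} a^k/k! (terms k=0..5) = 1.00000 + 1.46875 + 1.07861 + 0.52807 + 0.19390 + 0.05696 = 4.32629
Tail: a^6/(6!(1−ρ)) = 10.03893/(720·0.7552) = 0.01846
P₀ = 1/(4.32629 + 0.01846) = 1/4.34476 = 0.230163

Final: 0.230163


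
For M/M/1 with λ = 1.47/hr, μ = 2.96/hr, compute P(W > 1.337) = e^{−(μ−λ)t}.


W ~ Exponential(μ−λ) for M/M/1.
μ − λ = 2.96 − 1.47 = 1.4900
P(W > t) = e^{−(μ−λ)t} = e^{−1.9921} = 0.136405

Final: 0.136405


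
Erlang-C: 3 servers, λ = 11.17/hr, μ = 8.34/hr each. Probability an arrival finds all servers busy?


a = λ/μ = 1.3393; ρ = a/3 = 0.4464
P₀ = 0.252552 (from M/M/c formula)
C(c,a) = [a^c/(c!(1−ρ))]·P₀ = [2.40249/(6·0.5536)]·0.252552
= 0.72335·0.252552 = 0.182683

Final: 0.182683


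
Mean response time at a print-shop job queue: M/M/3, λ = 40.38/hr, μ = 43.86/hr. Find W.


a = 0.9207; ρ = 0.3069; P₀ = 0.394928
Lq = P₀·a^c·ρ/(c!(1−ρ)²) = 0.03281
Wq = Lq/λ = 0.03281/40.38 = 0.0008126 hr
W = Wq + 1/μ = 0.0008126 + 0.02280 = 0.02361 hr

Final: 0.02361 hr


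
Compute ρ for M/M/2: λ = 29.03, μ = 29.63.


ρ = λ/(cμ) = 29.03/(2·29.63) = 29.03/59.26 = 0.4899

Final: 0.4899


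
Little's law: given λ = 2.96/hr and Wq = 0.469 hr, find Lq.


Lq = λWq = 2.96·0.469 = 1.3882

Final: 1.3882


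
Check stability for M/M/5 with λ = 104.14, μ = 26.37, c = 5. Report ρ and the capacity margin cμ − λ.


Total capacity cμ = 5·26.37 = 131.85/hr
ρ = λ/(cμ) = 104.14/131.85 = 0.7898
Stable ⇔ ρ < 1: YES
Spare capacity = cμ − λ = 131.85 − 104.14 = 27.71/hr

Final: ρ = 0.7898; stable; margin = 27.71/hr


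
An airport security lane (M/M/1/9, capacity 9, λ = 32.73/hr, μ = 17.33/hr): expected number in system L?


ρ = 32.73/17.33 = 1.8886
L = ρ[1 − (K+1)ρ^K + Kρ^(K+1)] / [(1−ρ)(1−ρ^(K+1))]
Numerator: 1.8886·(1 − 10·305.722205 + 9·577.396871) = 4042.334018
Denominator: (-0.8886)·(-576.396871) = 512.204952
L = 4042.334018/512.204952 = 7.8920

Final: 7.8920


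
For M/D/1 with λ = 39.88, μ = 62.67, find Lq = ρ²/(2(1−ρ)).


ρ = 39.88/62.67 = 0.6363
M/D/1: Lq = ρ²/(2(1−ρ)) = 0.4049/(2·0.3637) = 0.55677

Final: 0.55677


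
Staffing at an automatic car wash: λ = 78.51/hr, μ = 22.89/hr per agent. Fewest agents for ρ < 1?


Stability requires cμ > λ ⇔ c > λ/μ.
λ/μ = 78.51/22.89 = 3.4299
Minimum integer c = ⌊3.4299⌋ + 1 = 4
Check: 4·22.89 = 91.56 > 78.51, while 3·22.89 = 68.67 ≤ 78.51

Final: 4 servers


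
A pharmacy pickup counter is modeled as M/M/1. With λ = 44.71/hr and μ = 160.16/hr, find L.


ρ = λ/μ = 44.71/160.16 = 0.2792
L = ρ/(1−ρ) = 0.2792/(1 − 0.2792) = 0.2792/0.7208 = 0.3873

Final: 0.3873


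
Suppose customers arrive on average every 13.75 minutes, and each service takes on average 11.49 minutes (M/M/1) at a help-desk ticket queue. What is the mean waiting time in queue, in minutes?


λ = 60/13.75 = 4.3636 /hr
μ = 60/11.49 = 5.2219 /hr
ρ = λ/μ = 4.3636/5.2219 = 0.8356
Wq = ρ/(μ−λ) = 0.8356/(5.2219−4.3636) = 0.97360 hr
In minutes: 0.97360·60 = 58.416 min

Final: 58.416 min


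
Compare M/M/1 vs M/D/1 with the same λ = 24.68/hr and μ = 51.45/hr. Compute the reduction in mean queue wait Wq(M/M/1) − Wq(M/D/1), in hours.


ρ = 24.68/51.45 = 0.4797
Wq(M/M/1) = ρ/(μ−λ) = 0.4797/26.77 = 0.01792 hr
Wq(M/D/1) = ρ/(2(μ−λ)) = 0.008959 hr
Savings = 0.01792 − 0.008959 = 0.008959 hr

Final: 0.008959 hr


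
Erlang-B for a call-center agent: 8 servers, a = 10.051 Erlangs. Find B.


B(c,a) = (a^c/c!) / Σ_{k=0}^{c} a^k/k!
a^8/8! = 2583.173998
Σ terms (k=0..8): 1.00000 + 10.05100 + 50.51130 + 169.22969 + 425.23191 + 854.80119 + 1431.93446 + 2056.05333 + 2583.17400 = 7581.986886
B = 2583.173998/7581.986886 = 0.340699

Final: 0.340699


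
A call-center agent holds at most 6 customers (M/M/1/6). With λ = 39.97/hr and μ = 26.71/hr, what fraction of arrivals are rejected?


ρ = λ/μ = 39.97/26.71 = 1.4964
P_K = (1−ρ)ρ^K/(1−ρ^(K+1)) = (-0.4964·11.229530)/(1 − 16.804354)
= -5.574824/-15.804354 = 0.352740

Final: 0.352740


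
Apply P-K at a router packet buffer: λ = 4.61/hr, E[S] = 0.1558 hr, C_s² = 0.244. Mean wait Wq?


ρ = λ·E[S] = 4.61·0.1558 = 0.7182
E[S²] = E[S]²(1+C_s²) = 0.1558²·(1+0.244) = 0.030196
Wq = λ·E[S²]/(2(1−ρ)) = 4.61·0.030196/(2·0.2818) = 0.24703 hr

Final: 0.24703 hr


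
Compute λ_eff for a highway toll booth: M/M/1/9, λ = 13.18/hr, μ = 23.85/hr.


ρ = 0.5526; P_K = (1−ρ)ρ^9/(1−ρ^10) = 0.002156
λ_eff = λ(1 − P_K) = 13.18·(1 − 0.002156) = 13.18·0.997844 = 13.1516 /hr

Final: 13.1516 /hr


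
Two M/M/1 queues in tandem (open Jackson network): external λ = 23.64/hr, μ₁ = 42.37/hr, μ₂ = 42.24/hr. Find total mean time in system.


Each node sees arrival rate λ = 23.64/hr (tandem ⇒ throughput preserved).
W₁ = 1/(μ₁−λ) = 1/(42.37−23.64) = 0.05339 hr
W₂ = 1/(μ₂−λ) = 1/(42.24−23.64) = 0.05376 hr
W_total = W₁ + W₂ = 0.05339 + 0.05376 = 0.10715 hr

Final: 0.10715 hr


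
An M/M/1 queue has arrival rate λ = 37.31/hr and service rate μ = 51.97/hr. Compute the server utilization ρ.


ρ = λ/μ = 37.31/51.97 = 0.7179

Final: 0.7179


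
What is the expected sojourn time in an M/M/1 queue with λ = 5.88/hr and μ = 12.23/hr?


W = 1/(μ−λ) = 1/(12.23 − 5.88) = 1/6.35 = 0.1575 hr

Final: 0.1575 hr


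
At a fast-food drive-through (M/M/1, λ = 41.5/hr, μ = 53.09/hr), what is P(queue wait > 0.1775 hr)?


ρ = 41.5/53.09 = 0.7817
P(Wq > t) = ρ·e^{−(μ−λ)t} = 0.7817·e^{−2.0572}
= 0.7817·0.127808 = 0.099907

Final: 0.099907


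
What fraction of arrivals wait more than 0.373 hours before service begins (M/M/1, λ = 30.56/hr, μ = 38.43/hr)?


ρ = 30.56/38.43 = 0.7952
P(Wq > t) = ρ·e^{−(μ−λ)t} = 0.7952·e^{−2.9355}
= 0.7952·0.053104 = 0.042229

Final: 0.042229


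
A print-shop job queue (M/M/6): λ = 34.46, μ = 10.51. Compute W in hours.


a = 3.2788; ρ = 0.5465; P₀ = 0.036621
Lq = P₀·a^c·ρ/(c!(1−ρ)²) = 0.16788
Wq = Lq/λ = 0.16788/34.46 = 0.004872 hr
W = Wq + 1/μ = 0.004872 + 0.09515 = 0.10002 hr

Final: 0.10002 hr


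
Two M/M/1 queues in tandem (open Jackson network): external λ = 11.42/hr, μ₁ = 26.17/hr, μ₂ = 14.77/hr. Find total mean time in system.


Each node sees arrival rate λ = 11.42/hr (tandem ⇒ throughput preserved).
W₁ = 1/(μ₁−λ) = 1/(26.17−11.42) = 0.06780 hr
W₂ = 1/(μ₂−λ) = 1/(14.77−11.42) = 0.29851 hr
W_total = W₁ + W₂ = 0.06780 + 0.29851 = 0.36630 hr

Final: 0.36630 hr


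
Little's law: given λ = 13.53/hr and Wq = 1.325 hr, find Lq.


Lq = λWq = 13.53·1.325 = 17.9272

Final: 17.9272


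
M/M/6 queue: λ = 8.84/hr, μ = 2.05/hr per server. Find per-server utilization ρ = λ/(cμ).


ρ = λ/(cμ) = 8.84/(6·2.05) = 8.84/12.30 = 0.7187

Final: 0.7187


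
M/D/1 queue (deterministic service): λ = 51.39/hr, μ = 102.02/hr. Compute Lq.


ρ = 51.39/102.02 = 0.5037
M/D/1: Lq = ρ²/(2(1−ρ)) = 0.2537/(2·0.4963) = 0.25564

Final: 0.25564


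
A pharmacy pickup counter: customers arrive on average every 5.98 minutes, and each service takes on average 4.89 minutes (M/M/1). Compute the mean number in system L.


λ = 60/5.98 = 10.0334 /hr
μ = 60/4.89 = 12.2699 /hr
ρ = λ/μ = 10.0334/12.2699 = 0.8177
L = ρ/(1−ρ) = 0.8177/0.1823 = 4.4862

Final: 4.4862


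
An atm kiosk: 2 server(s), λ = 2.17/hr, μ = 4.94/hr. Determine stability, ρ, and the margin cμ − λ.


Total capacity cμ = 2·4.94 = 9.88/hr
ρ = λ/(cμ) = 2.17/9.88 = 0.2196
Stable ⇔ ρ < 1: YES
Spare capacity = cμ − λ = 9.88 − 2.17 = 7.71/hr

Final: ρ = 0.2196; stable; margin = 7.71/hr


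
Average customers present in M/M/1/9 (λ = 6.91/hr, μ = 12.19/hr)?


ρ = 6.91/12.19 = 0.5669
L = ρ[1 − (K+1)ρ^K + Kρ^(K+1)] / [(1−ρ)(1−ρ^(K+1))]
Numerator: 0.5669·(1 − 10·0.006043 + 9·0.003426) = 0.550078
Denominator: (0.4331)·(0.996574) = 0.431658
L = 0.550078/0.431658 = 1.2743

Final: 1.2743


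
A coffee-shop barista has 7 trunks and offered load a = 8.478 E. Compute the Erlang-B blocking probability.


B(c,a) = (a^c/c!) / Σ_{k=0}^{c} a^k/k!
a^7/7! = 624.630734
Σ terms (k=0..7): 1.00000 + 8.47800 + 35.93824 + 101.56147 + 215.25954 + 364.99408 + 515.73663 + 624.63073 = 1867.598692
B = 624.630734/1867.598692 = 0.334457

Final: 0.334457


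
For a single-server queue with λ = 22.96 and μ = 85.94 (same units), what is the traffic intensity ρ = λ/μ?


ρ = λ/μ = 22.96/85.94 = 0.2672

Final: 0.2672


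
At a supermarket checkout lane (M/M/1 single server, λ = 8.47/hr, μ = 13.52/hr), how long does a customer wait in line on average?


ρ = 8.47/13.52 = 0.6265
Wq = ρ/(μ−λ) = 0.6265/(13.52 − 8.47) = 0.6265/5.05 = 0.1241 hr

Final: 0.1241 hr


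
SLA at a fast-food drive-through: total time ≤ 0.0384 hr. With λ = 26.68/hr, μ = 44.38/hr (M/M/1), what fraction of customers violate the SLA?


W ~ Exponential(μ−λ) for M/M/1.
μ − λ = 44.38 − 26.68 = 17.7000
P(W > t) = e^{−(μ−λ)t} = e^{−0.6797} = 0.506779

Final: 0.506779


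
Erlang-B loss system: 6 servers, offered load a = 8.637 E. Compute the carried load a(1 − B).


B(6,8.637) = 0.422923 (Erlang-B)
Carried load = a(1 − B) = 8.637·(1 − 0.422923) = 8.637·0.577077 = 4.9842 E

Final: 4.9842 Erlangs


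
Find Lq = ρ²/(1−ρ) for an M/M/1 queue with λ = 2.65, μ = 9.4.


ρ = 2.65/9.4 = 0.2819
Lq = ρ²/(1−ρ) = 0.07948/0.7181 = 0.1107

Final: 0.1107


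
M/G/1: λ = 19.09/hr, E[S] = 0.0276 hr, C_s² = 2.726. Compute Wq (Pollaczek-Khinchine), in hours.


ρ = λ·E[S] = 19.09·0.0276 = 0.5269
E[S²] = E[S]²(1+C_s²) = 0.0276²·(1+2.726) = 0.002838
Wq = λ·E[S²]/(2(1−ρ)) = 19.09·0.002838/(2·0.4731) = 0.05726 hr

Final: 0.05726 hr


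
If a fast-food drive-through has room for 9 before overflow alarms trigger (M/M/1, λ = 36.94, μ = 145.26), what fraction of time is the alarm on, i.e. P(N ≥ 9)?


ρ = 36.94/145.26 = 0.2543
P(N ≥ n) = ρ^n = 0.2543^9 = 0.000004448

Final: 0.000004448


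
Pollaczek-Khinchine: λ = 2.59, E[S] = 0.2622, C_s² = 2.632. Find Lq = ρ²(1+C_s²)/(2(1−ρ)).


ρ = λ·E[S] = 2.59·0.2622 = 0.6791
Lq = ρ²(1+C_s²)/(2(1−ρ)) = 0.4612·(1+2.632)/(2·0.3209)
= 0.4612·3.6320/0.6418 = 2.60981

Final: 2.60981


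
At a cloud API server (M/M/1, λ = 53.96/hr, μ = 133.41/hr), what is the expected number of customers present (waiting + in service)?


ρ = λ/μ = 53.96/133.41 = 0.4045
L = ρ/(1−ρ) = 0.4045/(1 − 0.4045) = 0.4045/0.5955 = 0.6792

Final: 0.6792


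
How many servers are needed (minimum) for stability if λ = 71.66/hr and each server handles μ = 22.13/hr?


Stability requires cμ > λ ⇔ c > λ/μ.
λ/μ = 71.66/22.13 = 3.2381
Minimum integer c = ⌊3.2381⌋ + 1 = 4
Check: 4·22.13 = 88.52 > 71.66, while 3·22.13 = 66.39 ≤ 71.66

Final: 4 servers


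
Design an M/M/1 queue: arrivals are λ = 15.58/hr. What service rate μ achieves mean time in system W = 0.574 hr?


W = 1/(μ−λ) ⇒ μ − λ = 1/W = 1/0.574 = 1.7422
μ = λ + 1/W = 15.58 + 1.7422 = 17.3222 per hr

Final: 17.3222 /hr


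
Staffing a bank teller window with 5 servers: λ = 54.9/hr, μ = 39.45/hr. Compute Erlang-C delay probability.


a = λ/μ = 1.3916; ρ = a/5 = 0.2783
P₀ = 0.248405 (from M/M/c formula)
C(c,a) = [a^c/(c!(1−ρ))]·P₀ = [5.21947/(120·0.7217)]·0.248405
= 0.06027·0.248405 = 0.014971

Final: 0.014971


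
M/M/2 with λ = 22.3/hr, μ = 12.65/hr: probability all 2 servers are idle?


a = λ/μ = 22.3/12.65 = 1.7628; ρ = a/c = 0.8814
Σ_{k=0}^{1} a^k/k! (terms k=0..1) = 1.00000 + 1.76285 = 2.76285
Tail: a^2/(2!(1−ρ)) = 3.10763/(2·0.1186) = 13.10382
P₀ = 1/(2.76285 + 13.10382) = 1/15.86667 = 0.063025

Final: 0.063025


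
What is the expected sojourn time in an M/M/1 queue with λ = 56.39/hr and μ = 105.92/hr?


W = 1/(μ−λ) = 1/(105.92 − 56.39) = 1/49.53 = 0.02019 hr

Final: 0.02019 hr


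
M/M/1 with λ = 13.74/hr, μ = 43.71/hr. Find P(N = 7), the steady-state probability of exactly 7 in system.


ρ = 13.74/43.71 = 0.3143
P_n = (1−ρ)·ρ^n = (1 − 0.3143)·0.3143^7 = 0.6857·0.0003033 = 0.0002079

Final: 0.0002079


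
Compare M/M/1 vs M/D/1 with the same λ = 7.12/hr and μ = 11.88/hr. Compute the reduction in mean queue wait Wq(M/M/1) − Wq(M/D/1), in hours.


ρ = 7.12/11.88 = 0.5993
Wq(M/M/1) = ρ/(μ−λ) = 0.5993/4.76 = 0.12591 hr
Wq(M/D/1) = ρ/(2(μ−λ)) = 0.06295 hr
Savings = 0.12591 − 0.06295 = 0.06295 hr

Final: 0.06295 hr


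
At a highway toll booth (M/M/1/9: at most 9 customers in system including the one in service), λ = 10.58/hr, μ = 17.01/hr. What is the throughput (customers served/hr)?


ρ = 0.6220; P_K = (1−ρ)ρ^9/(1−ρ^10) = 0.005313
λ_eff = λ(1 − P_K) = 10.58·(1 − 0.005313) = 10.58·0.994687 = 10.5238 /hr

Final: 10.5238 /hr


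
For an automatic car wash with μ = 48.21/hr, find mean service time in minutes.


Mean service time = 1/μ = 1/48.21 hour = 0.02074 hour
In minutes: 0.02074 × 60 = 1.2446 min

Final: 1.2446 min


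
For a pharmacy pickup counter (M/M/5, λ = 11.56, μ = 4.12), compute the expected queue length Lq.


a = λ/μ = 2.8058; ρ = a/5 = 0.5612
P₀ = 0.057775
Lq = P₀·a^c·ρ / (c!·(1−ρ)²) = 0.057775·173.90140·0.5612/(120·0.19258)
= 0.24398

Final: 0.24398


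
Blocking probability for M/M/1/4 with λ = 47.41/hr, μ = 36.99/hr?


ρ = λ/μ = 47.41/36.99 = 1.2817
P_K = (1−ρ)ρ^K/(1−ρ^(K+1)) = (-0.2817·2.698625)/(1 − 3.458821)
= -0.760197/-2.458821 = 0.309171

Final: 0.309171


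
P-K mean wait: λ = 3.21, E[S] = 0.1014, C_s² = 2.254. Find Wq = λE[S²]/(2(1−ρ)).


ρ = λ·E[S] = 3.21·0.1014 = 0.3255
E[S²] = E[S]²(1+C_s²) = 0.1014²·(1+2.254) = 0.033457
Wq = λ·E[S²]/(2(1−ρ)) = 3.21·0.033457/(2·0.6745) = 0.07961 hr

Final: 0.07961 hr


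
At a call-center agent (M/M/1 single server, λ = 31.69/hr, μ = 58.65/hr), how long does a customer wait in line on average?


ρ = 31.69/58.65 = 0.5403
Wq = ρ/(μ−λ) = 0.5403/(58.65 − 31.69) = 0.5403/26.96 = 0.02004 hr

Final: 0.02004 hr


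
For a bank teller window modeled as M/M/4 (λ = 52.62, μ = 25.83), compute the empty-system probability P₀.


a = λ/μ = 52.62/25.83 = 2.0372; ρ = a/c = 0.5093
Σ_{k=0}^{3} a^k/k! (terms k=0..3) = 1.00000 + 2.03717 + 2.07502 + 1.40906 = 6.52124
Tail: a^4/(4!(1−ρ)) = 17.22288/(24·0.4907) = 1.46242
P₀ = 1/(6.52124 + 1.46242) = 1/7.98366 = 0.125256

Final: 0.125256


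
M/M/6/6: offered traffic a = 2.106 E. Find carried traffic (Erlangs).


B(6,2.106) = 0.014838 (Erlang-B)
Carried load = a(1 − B) = 2.106·(1 − 0.014838) = 2.106·0.985162 = 2.0748 E

Final: 2.0748 Erlangs


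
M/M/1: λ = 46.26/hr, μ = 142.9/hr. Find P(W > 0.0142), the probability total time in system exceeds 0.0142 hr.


W ~ Exponential(μ−λ) for M/M/1.
μ − λ = 142.9 − 46.26 = 96.6400
P(W > t) = e^{−(μ−λ)t} = e^{−1.3723} = 0.253526

Final: 0.253526


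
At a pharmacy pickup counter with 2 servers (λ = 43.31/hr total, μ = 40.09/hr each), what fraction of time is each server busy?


ρ = λ/(cμ) = 43.31/(2·40.09) = 43.31/80.18 = 0.5402

Final: 0.5402


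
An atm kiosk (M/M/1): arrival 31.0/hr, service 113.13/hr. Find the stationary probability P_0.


ρ = 31.0/113.13 = 0.2740
P_n = (1−ρ)·ρ^n = (1 − 0.2740)·0.2740^0 = 0.7260·1.000000 = 0.725979

Final: 0.725979


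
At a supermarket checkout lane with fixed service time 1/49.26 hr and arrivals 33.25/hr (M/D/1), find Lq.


ρ = 33.25/49.26 = 0.6750
M/D/1: Lq = ρ²/(2(1−ρ)) = 0.4556/(2·0.3250) = 0.70092

Final: 0.70092
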